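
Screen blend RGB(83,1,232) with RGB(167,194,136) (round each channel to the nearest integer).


Screen: C = 255 - (255-A)×(255-B)/255, rounded to nearest integer
R: 255 - (255-83)×(255-167)/255 = 255 - 15136/255 ≈ 255 - 59.357 = 195.643 → 196
G: 255 - (255-1)×(255-194)/255 = 255 - 15494/255 ≈ 255 - 60.761 = 194.239 → 194
B: 255 - (255-232)×(255-136)/255 = 255 - 2737/255 ≈ 255 - 10.733 = 244.267 → 244
= RGB(196, 194, 244)


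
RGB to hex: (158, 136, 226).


R = 158 → 9E (hex)
G = 136 → 88 (hex)
B = 226 → E2 (hex)
Hex = #9E88E2


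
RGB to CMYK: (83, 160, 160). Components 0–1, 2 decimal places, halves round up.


R'=83/255≈0.3255, G'=160/255≈0.6275, B'=160/255≈0.6275
K = 1 - max(R',G',B') = 1 - 160/255 = 95/255 = 0.37254… → 0.37
(1-R'-K)/(1-K) simplifies to (max-R)/max with max = 160:
C = (160-83)/160 = 77/160 = 0.48125 → 0.48
M = (160-160)/160 = 0/160 = 0 → 0.00
Y = (160-160)/160 = 0/160 = 0 → 0.00
= CMYK(0.48, 0.00, 0.00, 0.37)


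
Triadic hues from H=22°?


Triadic: equally spaced at 120° intervals
H1 = 22°
H2 = (22 + 120) mod 360 = 142°
H3 = (22 + 240) mod 360 = 262°
Triadic = 22°, 142°, 262°


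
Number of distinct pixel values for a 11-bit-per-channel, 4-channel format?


Total bits = 11 bits/channel × 4 channels = 44 bits
Distinct pixel values = 2^44
= 17,592,186,044,416 pixel values


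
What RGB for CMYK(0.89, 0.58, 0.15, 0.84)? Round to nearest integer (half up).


R = 255 × (1-C) × (1-K) = 255 × 0.11 × 0.16 = 4.488 → 4
G = 255 × (1-M) × (1-K) = 255 × 0.42 × 0.16 = 17.136 → 17
B = 255 × (1-Y) × (1-K) = 255 × 0.85 × 0.16 = 34.68 → 35
= RGB(4, 17, 35)


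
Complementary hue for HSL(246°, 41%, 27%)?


Complement = opposite side of color wheel = hue + 180°
H' = (246 + 180) mod 360 = 66°
S and L unchanged.
= HSL(66°, 41%, 27%)


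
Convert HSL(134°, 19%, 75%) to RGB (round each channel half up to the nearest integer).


H=134°, S=0.19, L=0.75
C = (1-|2L-1|)×S = (1-|0.50|)×0.19 = 0.095
H' = H/60 = 134/60 ≈ 2.2333; X = C×(1-|H' mod 2 - 1|) ≈ 0.0222
m = L - C/2 = 0.75 - 0.0475 = 0.7025
Sector ⌊H'⌋ = 2 → (R',G',B') = (0.0, 0.095, ≈0.0222)
RGB = ((R'+m)×255, (G'+m)×255, (B'+m)×255) = (179.1375, 203.3625, 184.79)
Round half up → RGB(179, 203, 185)


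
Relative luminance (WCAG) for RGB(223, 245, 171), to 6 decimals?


Linearize each channel (sRGB transfer function): c = v/255; c_lin = c/12.92 if c ≤ 0.04045, else ((c+0.055)/1.055)^2.4
  R: 223/255 ≈ 0.874510 > 0.04045 → ((0.874510+0.055)/1.055)^2.4 ≈ 0.737910
  G: 245/255 ≈ 0.960784 > 0.04045 → ((0.960784+0.055)/1.055)^2.4 ≈ 0.913099
  B: 171/255 ≈ 0.670588 > 0.04045 → ((0.670588+0.055)/1.055)^2.4 ≈ 0.407240
R_lin = 0.737910, G_lin = 0.913099, B_lin = 0.407240
L = 0.2126×R + 0.7152×G + 0.0722×B
L = 0.2126×0.737910 + 0.7152×0.913099 + 0.0722×0.407240
L ≈ 0.839331


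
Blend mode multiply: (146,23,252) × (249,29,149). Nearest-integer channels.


Multiply: C = A×B/255, rounded to nearest integer
R: 146×249/255 = 36354/255 ≈ 142.565 → 143
G: 23×29/255 = 667/255 ≈ 2.616 → 3
B: 252×149/255 = 37548/255 ≈ 147.247 → 147
= RGB(143, 3, 147)


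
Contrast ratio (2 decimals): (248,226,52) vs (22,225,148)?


Linearize each sRGB channel c=v/255: c/12.92 if c ≤ 0.04045 else ((c+0.055)/1.055)^2.4
L = 0.2126×R_lin + 0.7152×G_lin + 0.0722×B_lin
Color 1 (248,226,52):
  R=248: 248/255≈0.9725 > 0.04045 → ((0.9725+0.055)/1.055)^2.4 ≈ 0.93869
  G=226: 226/255≈0.8863 > 0.04045 → ((0.8863+0.055)/1.055)^2.4 ≈ 0.76052
  B=52: 52/255≈0.2039 > 0.04045 → ((0.2039+0.055)/1.055)^2.4 ≈ 0.03434
  L1 = 0.2126×0.93869 + 0.7152×0.76052 + 0.0722×0.03434 ≈ 0.74597
Color 2 (22,225,148):
  R=22: 22/255≈0.0863 > 0.04045 → ((0.0863+0.055)/1.055)^2.4 ≈ 0.00802
  G=225: 225/255≈0.8824 > 0.04045 → ((0.8824+0.055)/1.055)^2.4 ≈ 0.75294
  B=148: 148/255≈0.5804 > 0.04045 → ((0.5804+0.055)/1.055)^2.4 ≈ 0.29614
  L2 = 0.2126×0.00802 + 0.7152×0.75294 + 0.0722×0.29614 ≈ 0.56159
Lighter = 0.74597, Darker = 0.56159
Ratio = (L_lighter + 0.05) / (L_darker + 0.05)
Ratio = (0.74597 + 0.05) / (0.56159 + 0.05) = 0.79597 / 0.61159 ≈ 1.3015
Ratio ≈ 1.30:1


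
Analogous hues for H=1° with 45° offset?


Base hue: 1°
Left analog: (1 - 45) mod 360 = 316°
Right analog: (1 + 45) mod 360 = 46°
Analogous hues = 316° and 46°


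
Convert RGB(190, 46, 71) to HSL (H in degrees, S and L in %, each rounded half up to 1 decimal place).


Normalize: R'=190/255≈0.7451, G'=46/255≈0.1804, B'=71/255≈0.2784
Max=190/255, Min=46/255, Δ=Max-Min=144/255
L = (Max+Min)/2 = (190+46)/510 = 236/510 = 0.46274… → L = 46.3%
L ≤ 0.5 → S = Δ/(Max+Min) = 144/(190+46) = 144/236 = 0.61016… → S = 61.0%
(the 1/255 factors cancel in S and H, so raw channel differences can be used)
Max is R' → H = 60 × (((G-B)/Δ) mod 6) = 60 × (((46-71)/144) mod 6)
  (-25)/144 = -0.1736…; negative, so add 6 → 5.8263…
  H = 60 × 5.8263… = 349.583…° → H = 349.6°
= HSL(349.6°, 61.0%, 46.3%)


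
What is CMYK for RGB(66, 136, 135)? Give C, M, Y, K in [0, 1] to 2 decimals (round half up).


R'=66/255≈0.2588, G'=136/255≈0.5333, B'=135/255≈0.5294
K = 1 - max(R',G',B') = 1 - 136/255 = 119/255 = 0.46666… → 0.47
(1-R'-K)/(1-K) simplifies to (max-R)/max with max = 136:
C = (136-66)/136 = 70/136 = 0.51470… → 0.51
M = (136-136)/136 = 0/136 = 0 → 0.00
Y = (136-135)/136 = 1/136 = 0.00735… → 0.01
= CMYK(0.51, 0.00, 0.01, 0.47)


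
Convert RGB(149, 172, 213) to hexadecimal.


R = 149 → 95 (hex)
G = 172 → AC (hex)
B = 213 → D5 (hex)
Hex = #95ACD5


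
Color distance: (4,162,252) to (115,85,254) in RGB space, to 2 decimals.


d = √[(R₁-R₂)² + (G₁-G₂)² + (B₁-B₂)²]
d = √[(4-115)² + (162-85)² + (252-254)²]
d = √[12321 + 5929 + 4]
d = √18254
d ≈ 135.11


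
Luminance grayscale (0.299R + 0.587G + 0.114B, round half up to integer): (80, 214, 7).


Gray = 0.299×R + 0.587×G + 0.114×B
Gray = 0.299×80 + 0.587×214 + 0.114×7
Gray = 23.920 + 125.618 + 0.798
Gray = 150.336 → round half up → 150
Gray = 150


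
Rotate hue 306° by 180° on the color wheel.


New hue = (H + rotation) mod 360
New hue = (306 + 180) mod 360
= 486 mod 360
= 126°


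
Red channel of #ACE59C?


Color: #ACE59C
R = AC = 172
G = E5 = 229
B = 9C = 156
Red = 172


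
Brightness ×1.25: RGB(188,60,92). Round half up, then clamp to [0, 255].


Multiply each channel by 1.25, round half up, clamp to [0, 255]
R: 188×1.25 = 235
G: 60×1.25 = 75
B: 92×1.25 = 115
= RGB(235, 75, 115)


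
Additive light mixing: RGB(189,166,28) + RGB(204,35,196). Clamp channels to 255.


Additive: each channel = min(255, C₁+C₂)
R: 189+204 = 393 → 255
G: 166+35 = 201 → 201
B: 28+196 = 224 → 224
= RGB(255, 201, 224)


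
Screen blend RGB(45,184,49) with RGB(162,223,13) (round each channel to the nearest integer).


Screen: C = 255 - (255-A)×(255-B)/255, rounded to nearest integer
R: 255 - (255-45)×(255-162)/255 = 255 - 19530/255 ≈ 255 - 76.588 = 178.412 → 178
G: 255 - (255-184)×(255-223)/255 = 255 - 2272/255 ≈ 255 - 8.910 = 246.090 → 246
B: 255 - (255-49)×(255-13)/255 = 255 - 49852/255 ≈ 255 - 195.498 = 59.502 → 60
= RGB(178, 246, 60)


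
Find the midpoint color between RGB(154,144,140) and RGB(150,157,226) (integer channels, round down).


Midpoint: each channel = ⌊(C₁+C₂)/2⌋
R: ⌊(154+150)/2⌋ = 152
G: ⌊(144+157)/2⌋ = 150
B: ⌊(140+226)/2⌋ = 183
= RGB(152, 150, 183)


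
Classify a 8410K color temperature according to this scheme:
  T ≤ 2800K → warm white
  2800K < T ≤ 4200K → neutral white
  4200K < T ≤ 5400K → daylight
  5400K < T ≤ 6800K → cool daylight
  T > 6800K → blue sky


Temperature: 8410K
8410K > 6800K → blue sky
Classification: blue sky


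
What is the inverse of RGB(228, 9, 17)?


Invert: (255-R, 255-G, 255-B)
R: 255-228 = 27
G: 255-9 = 246
B: 255-17 = 238
= RGB(27, 246, 238)


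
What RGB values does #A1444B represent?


A1 → 161 (R)
44 → 68 (G)
4B → 75 (B)
= RGB(161, 68, 75)


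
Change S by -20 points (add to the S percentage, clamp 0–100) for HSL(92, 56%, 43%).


Original S = 56%
Adjustment = -20 percentage points
New S = 56 + (-20) = 36
Clamp to [0, 100] → 36
= HSL(92°, 36%, 43%)


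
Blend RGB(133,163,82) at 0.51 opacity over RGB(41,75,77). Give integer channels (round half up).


C = α×F + (1-α)×B, with 1-α = 0.49
R: 0.51×133 + 0.49×41 = 67.83 + 20.09 = 87.92 → 88
G: 0.51×163 + 0.49×75 = 83.13 + 36.75 = 119.88 → 120
B: 0.51×82 + 0.49×77 = 41.82 + 37.73 = 79.55 → 80
= RGB(88, 120, 80)


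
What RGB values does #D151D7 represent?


D1 → 209 (R)
51 → 81 (G)
D7 → 215 (B)
= RGB(209, 81, 215)


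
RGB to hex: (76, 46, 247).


R = 76 → 4C (hex)
G = 46 → 2E (hex)
B = 247 → F7 (hex)
Hex = #4C2EF7


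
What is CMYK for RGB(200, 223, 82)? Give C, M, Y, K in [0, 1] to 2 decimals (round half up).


R'=200/255≈0.7843, G'=223/255≈0.8745, B'=82/255≈0.3216
K = 1 - max(R',G',B') = 1 - 223/255 = 32/255 = 0.12549… → 0.13
(1-R'-K)/(1-K) simplifies to (max-R)/max with max = 223:
C = (223-200)/223 = 23/223 = 0.10313… → 0.10
M = (223-223)/223 = 0/223 = 0 → 0.00
Y = (223-82)/223 = 141/223 = 0.63228… → 0.63
= CMYK(0.10, 0.00, 0.63, 0.13)


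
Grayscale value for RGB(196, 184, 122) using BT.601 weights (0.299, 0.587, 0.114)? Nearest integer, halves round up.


Gray = 0.299×R + 0.587×G + 0.114×B
Gray = 0.299×196 + 0.587×184 + 0.114×122
Gray = 58.604 + 108.008 + 13.908
Gray = 180.520 → round half up → 181
Gray = 181


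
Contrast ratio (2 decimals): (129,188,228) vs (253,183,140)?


Linearize each sRGB channel c=v/255: c/12.92 if c ≤ 0.04045 else ((c+0.055)/1.055)^2.4
L = 0.2126×R_lin + 0.7152×G_lin + 0.0722×B_lin
Color 1 (129,188,228):
  R=129: 129/255≈0.5059 > 0.04045 → ((0.5059+0.055)/1.055)^2.4 ≈ 0.21953
  G=188: 188/255≈0.7373 > 0.04045 → ((0.7373+0.055)/1.055)^2.4 ≈ 0.50289
  B=228: 228/255≈0.8941 > 0.04045 → ((0.8941+0.055)/1.055)^2.4 ≈ 0.77582
  L1 = 0.2126×0.21953 + 0.7152×0.50289 + 0.0722×0.77582 ≈ 0.46235
Color 2 (253,183,140):
  R=253: 253/255≈0.9922 > 0.04045 → ((0.9922+0.055)/1.055)^2.4 ≈ 0.98225
  G=183: 183/255≈0.7176 > 0.04045 → ((0.7176+0.055)/1.055)^2.4 ≈ 0.47353
  B=140: 140/255≈0.5490 > 0.04045 → ((0.5490+0.055)/1.055)^2.4 ≈ 0.26225
  L2 = 0.2126×0.98225 + 0.7152×0.47353 + 0.0722×0.26225 ≈ 0.56643
Lighter = 0.56643, Darker = 0.46235
Ratio = (L_lighter + 0.05) / (L_darker + 0.05)
Ratio = (0.56643 + 0.05) / (0.46235 + 0.05) = 0.61643 / 0.51235 ≈ 1.2031
Ratio ≈ 1.20:1


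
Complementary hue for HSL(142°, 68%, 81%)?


Complement = opposite side of color wheel = hue + 180°
H' = (142 + 180) mod 360 = 322°
S and L unchanged.
= HSL(322°, 68%, 81%)


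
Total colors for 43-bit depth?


Colors = 2^bits = 2^43
= 8,796,093,022,208 colors


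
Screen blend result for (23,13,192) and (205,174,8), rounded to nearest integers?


Screen: C = 255 - (255-A)×(255-B)/255, rounded to nearest integer
R: 255 - (255-23)×(255-205)/255 = 255 - 11600/255 ≈ 255 - 45.490 = 209.510 → 210
G: 255 - (255-13)×(255-174)/255 = 255 - 19602/255 ≈ 255 - 76.871 = 178.129 → 178
B: 255 - (255-192)×(255-8)/255 = 255 - 15561/255 ≈ 255 - 61.024 = 193.976 → 194
= RGB(210, 178, 194)


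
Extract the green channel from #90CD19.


Color: #90CD19
R = 90 = 144
G = CD = 205
B = 19 = 25
Green = 205


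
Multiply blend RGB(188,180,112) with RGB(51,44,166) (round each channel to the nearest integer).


Multiply: C = A×B/255, rounded to nearest integer
R: 188×51/255 = 9588/255 ≈ 37.600 → 38
G: 180×44/255 = 7920/255 ≈ 31.059 → 31
B: 112×166/255 = 18592/255 ≈ 72.910 → 73
= RGB(38, 31, 73)


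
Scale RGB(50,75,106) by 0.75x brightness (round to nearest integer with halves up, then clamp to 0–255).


Multiply each channel by 0.75, round half up, clamp to [0, 255]
R: 50×0.75 = 37.5 → round → 38
G: 75×0.75 = 56.25 → round → 56
B: 106×0.75 = 79.5 → round → 80
= RGB(38, 56, 80)


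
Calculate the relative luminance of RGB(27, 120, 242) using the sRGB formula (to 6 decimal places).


Linearize each channel (sRGB transfer function): c = v/255; c_lin = c/12.92 if c ≤ 0.04045, else ((c+0.055)/1.055)^2.4
  R: 27/255 ≈ 0.105882 > 0.04045 → ((0.105882+0.055)/1.055)^2.4 ≈ 0.010960
  G: 120/255 ≈ 0.470588 > 0.04045 → ((0.470588+0.055)/1.055)^2.4 ≈ 0.187821
  B: 242/255 ≈ 0.949020 > 0.04045 → ((0.949020+0.055)/1.055)^2.4 ≈ 0.887923
R_lin = 0.010960, G_lin = 0.187821, B_lin = 0.887923
L = 0.2126×R + 0.7152×G + 0.0722×B
L = 0.2126×0.010960 + 0.7152×0.187821 + 0.0722×0.887923
L ≈ 0.200768


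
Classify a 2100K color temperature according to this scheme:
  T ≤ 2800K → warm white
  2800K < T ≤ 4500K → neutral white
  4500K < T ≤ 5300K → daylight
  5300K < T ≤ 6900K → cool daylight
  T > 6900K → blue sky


Temperature: 2100K
2100K ≤ 2800K → warm white
Classification: warm white


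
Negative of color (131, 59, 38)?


Invert: (255-R, 255-G, 255-B)
R: 255-131 = 124
G: 255-59 = 196
B: 255-38 = 217
= RGB(124, 196, 217)


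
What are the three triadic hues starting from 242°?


Triadic: equally spaced at 120° intervals
H1 = 242°
H2 = (242 + 120) mod 360 = 2°
H3 = (242 + 240) mod 360 = 122°
Triadic = 242°, 2°, 122°


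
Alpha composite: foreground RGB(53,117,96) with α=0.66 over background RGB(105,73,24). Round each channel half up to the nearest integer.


C = α×F + (1-α)×B, with 1-α = 0.34
R: 0.66×53 + 0.34×105 = 34.98 + 35.70 = 70.68 → 71
G: 0.66×117 + 0.34×73 = 77.22 + 24.82 = 102.04 → 102
B: 0.66×96 + 0.34×24 = 63.36 + 8.16 = 71.52 → 72
= RGB(71, 102, 72)


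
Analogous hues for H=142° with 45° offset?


Base hue: 142°
Left analog: (142 - 45) mod 360 = 97°
Right analog: (142 + 45) mod 360 = 187°
Analogous hues = 97° and 187°


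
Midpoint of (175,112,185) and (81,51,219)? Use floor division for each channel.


Midpoint: each channel = ⌊(C₁+C₂)/2⌋
R: ⌊(175+81)/2⌋ = 128
G: ⌊(112+51)/2⌋ = 81
B: ⌊(185+219)/2⌋ = 202
= RGB(128, 81, 202)


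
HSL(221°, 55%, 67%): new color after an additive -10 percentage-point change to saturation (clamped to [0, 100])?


Original S = 55%
Adjustment = -10 percentage points
New S = 55 + (-10) = 45
Clamp to [0, 100] → 45
= HSL(221°, 45%, 67%)


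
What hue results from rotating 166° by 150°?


New hue = (H + rotation) mod 360
New hue = (166 + 150) mod 360
= 316 mod 360
= 316°


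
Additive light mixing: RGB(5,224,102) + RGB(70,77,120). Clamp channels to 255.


Additive: each channel = min(255, C₁+C₂)
R: 5+70 = 75 → 75
G: 224+77 = 301 → 255
B: 102+120 = 222 → 222
= RGB(75, 255, 222)


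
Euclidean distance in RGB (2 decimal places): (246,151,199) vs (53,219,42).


d = √[(R₁-R₂)² + (G₁-G₂)² + (B₁-B₂)²]
d = √[(246-53)² + (151-219)² + (199-42)²]
d = √[37249 + 4624 + 24649]
d = √66522
d ≈ 257.92


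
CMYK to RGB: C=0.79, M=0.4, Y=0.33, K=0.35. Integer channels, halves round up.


R = 255 × (1-C) × (1-K) = 255 × 0.21 × 0.65 = 34.8075 → 35
G = 255 × (1-M) × (1-K) = 255 × 0.60 × 0.65 = 99.45 → 99
B = 255 × (1-Y) × (1-K) = 255 × 0.67 × 0.65 = 111.0525 → 111
= RGB(35, 99, 111)


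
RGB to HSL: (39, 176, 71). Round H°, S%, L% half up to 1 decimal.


Normalize: R'=39/255≈0.1529, G'=176/255≈0.6902, B'=71/255≈0.2784
Max=176/255, Min=39/255, Δ=Max-Min=137/255
L = (Max+Min)/2 = (176+39)/510 = 215/510 = 0.42156… → L = 42.2%
L ≤ 0.5 → S = Δ/(Max+Min) = 137/(176+39) = 137/215 = 0.63720… → S = 63.7%
(the 1/255 factors cancel in S and H, so raw channel differences can be used)
Max is G' → H = 60 × ((B-R)/Δ + 2) = 60 × ((71-39)/137 + 2)
  32/137 + 2 = 0.2335… + 2 = 2.2335…
  H = 60 × 2.2335… = 134.014…° → H = 134.0°
= HSL(134.0°, 63.7%, 42.2%)


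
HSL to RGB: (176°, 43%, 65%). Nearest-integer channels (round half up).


H=176°, S=0.43, L=0.65
C = (1-|2L-1|)×S = (1-|0.30|)×0.43 = 0.301
H' = H/60 = 176/60 ≈ 2.9333; X = C×(1-|H' mod 2 - 1|) ≈ 0.2809
m = L - C/2 = 0.65 - 0.1505 = 0.4995
Sector ⌊H'⌋ = 2 → (R',G',B') = (0.0, 0.301, ≈0.2809)
RGB = ((R'+m)×255, (G'+m)×255, (B'+m)×255) = (127.3725, 204.1275, 199.0105)
Round half up → RGB(127, 204, 199)


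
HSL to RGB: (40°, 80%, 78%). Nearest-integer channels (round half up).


H=40°, S=0.80, L=0.78
C = (1-|2L-1|)×S = (1-|0.56|)×0.80 = 0.352
H' = H/60 = 40/60 ≈ 0.6667; X = C×(1-|H' mod 2 - 1|) ≈ 0.2347
m = L - C/2 = 0.78 - 0.176 = 0.604
Sector ⌊H'⌋ = 0 → (R',G',B') = (0.352, ≈0.2347, 0.0)
RGB = ((R'+m)×255, (G'+m)×255, (B'+m)×255) = (243.78, 213.86, 154.02)
Round half up → RGB(244, 214, 154)


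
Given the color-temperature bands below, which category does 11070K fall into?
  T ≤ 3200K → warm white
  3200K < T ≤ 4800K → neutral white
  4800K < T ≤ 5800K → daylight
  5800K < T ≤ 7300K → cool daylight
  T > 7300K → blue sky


Temperature: 11070K
11070K > 7300K → blue sky
Classification: blue sky


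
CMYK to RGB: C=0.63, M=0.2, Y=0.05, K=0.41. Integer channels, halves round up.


R = 255 × (1-C) × (1-K) = 255 × 0.37 × 0.59 = 55.6665 → 56
G = 255 × (1-M) × (1-K) = 255 × 0.80 × 0.59 = 120.36 → 120
B = 255 × (1-Y) × (1-K) = 255 × 0.95 × 0.59 = 142.9275 → 143
= RGB(56, 120, 143)


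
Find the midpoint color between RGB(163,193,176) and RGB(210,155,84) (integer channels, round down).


Midpoint: each channel = ⌊(C₁+C₂)/2⌋
R: ⌊(163+210)/2⌋ = 186
G: ⌊(193+155)/2⌋ = 174
B: ⌊(176+84)/2⌋ = 130
= RGB(186, 174, 130)


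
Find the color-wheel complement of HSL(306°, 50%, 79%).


Complement = opposite side of color wheel = hue + 180°
H' = (306 + 180) mod 360 = 126°
S and L unchanged.
= HSL(126°, 50%, 79%)


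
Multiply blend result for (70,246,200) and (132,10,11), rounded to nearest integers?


Multiply: C = A×B/255, rounded to nearest integer
R: 70×132/255 = 9240/255 ≈ 36.235 → 36
G: 246×10/255 = 2460/255 ≈ 9.647 → 10
B: 200×11/255 = 2200/255 ≈ 8.627 → 9
= RGB(36, 10, 9)


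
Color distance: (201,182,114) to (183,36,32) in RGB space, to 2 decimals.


d = √[(R₁-R₂)² + (G₁-G₂)² + (B₁-B₂)²]
d = √[(201-183)² + (182-36)² + (114-32)²]
d = √[324 + 21316 + 6724]
d = √28364
d ≈ 168.42


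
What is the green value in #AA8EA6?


Color: #AA8EA6
R = AA = 170
G = 8E = 142
B = A6 = 166
Green = 142


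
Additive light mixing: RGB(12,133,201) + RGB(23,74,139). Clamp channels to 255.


Additive: each channel = min(255, C₁+C₂)
R: 12+23 = 35 → 35
G: 133+74 = 207 → 207
B: 201+139 = 340 → 255
= RGB(35, 207, 255)


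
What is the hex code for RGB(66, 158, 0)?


R = 66 → 42 (hex)
G = 158 → 9E (hex)
B = 0 → 00 (hex)
Hex = #429E00


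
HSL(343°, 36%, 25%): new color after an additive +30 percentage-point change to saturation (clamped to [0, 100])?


Original S = 36%
Adjustment = +30 percentage points
New S = 36 + (30) = 66
Clamp to [0, 100] → 66
= HSL(343°, 66%, 25%)


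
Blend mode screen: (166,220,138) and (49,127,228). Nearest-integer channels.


Screen: C = 255 - (255-A)×(255-B)/255, rounded to nearest integer
R: 255 - (255-166)×(255-49)/255 = 255 - 18334/255 ≈ 255 - 71.898 = 183.102 → 183
G: 255 - (255-220)×(255-127)/255 = 255 - 4480/255 ≈ 255 - 17.569 = 237.431 → 237
B: 255 - (255-138)×(255-228)/255 = 255 - 3159/255 ≈ 255 - 12.388 = 242.612 → 243
= RGB(183, 237, 243)


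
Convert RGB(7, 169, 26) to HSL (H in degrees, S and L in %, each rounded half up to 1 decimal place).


Normalize: R'=7/255≈0.0275, G'=169/255≈0.6627, B'=26/255≈0.1020
Max=169/255, Min=7/255, Δ=Max-Min=162/255
L = (Max+Min)/2 = (169+7)/510 = 176/510 = 0.34509… → L = 34.5%
L ≤ 0.5 → S = Δ/(Max+Min) = 162/(169+7) = 162/176 = 0.92045… → S = 92.0%
(the 1/255 factors cancel in S and H, so raw channel differences can be used)
Max is G' → H = 60 × ((B-R)/Δ + 2) = 60 × ((26-7)/162 + 2)
  19/162 + 2 = 0.1172… + 2 = 2.1172…
  H = 60 × 2.1172… = 127.037…° → H = 127.0°
= HSL(127.0°, 92.0%, 34.5%)


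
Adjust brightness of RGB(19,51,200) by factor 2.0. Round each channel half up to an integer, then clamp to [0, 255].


Multiply each channel by 2.0, round half up, clamp to [0, 255]
R: 19×2.0 = 38
G: 51×2.0 = 102
B: 200×2.0 = 400 → clamp → 255
= RGB(38, 102, 255)


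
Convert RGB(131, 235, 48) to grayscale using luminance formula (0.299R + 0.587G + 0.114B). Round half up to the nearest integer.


Gray = 0.299×R + 0.587×G + 0.114×B
Gray = 0.299×131 + 0.587×235 + 0.114×48
Gray = 39.169 + 137.945 + 5.472
Gray = 182.586 → round half up → 183
Gray = 183


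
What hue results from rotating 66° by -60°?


New hue = (H + rotation) mod 360
New hue = (66 -60) mod 360
= 6 mod 360
= 6°


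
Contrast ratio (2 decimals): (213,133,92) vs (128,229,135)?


Linearize each sRGB channel c=v/255: c/12.92 if c ≤ 0.04045 else ((c+0.055)/1.055)^2.4
L = 0.2126×R_lin + 0.7152×G_lin + 0.0722×B_lin
Color 1 (213,133,92):
  R=213: 213/255≈0.8353 > 0.04045 → ((0.8353+0.055)/1.055)^2.4 ≈ 0.66539
  G=133: 133/255≈0.5216 > 0.04045 → ((0.5216+0.055)/1.055)^2.4 ≈ 0.23455
  B=92: 92/255≈0.3608 > 0.04045 → ((0.3608+0.055)/1.055)^2.4 ≈ 0.10702
  L1 = 0.2126×0.66539 + 0.7152×0.23455 + 0.0722×0.10702 ≈ 0.31694
Color 2 (128,229,135):
  R=128: 128/255≈0.5020 > 0.04045 → ((0.5020+0.055)/1.055)^2.4 ≈ 0.21586
  G=229: 229/255≈0.8980 > 0.04045 → ((0.8980+0.055)/1.055)^2.4 ≈ 0.78354
  B=135: 135/255≈0.5294 > 0.04045 → ((0.5294+0.055)/1.055)^2.4 ≈ 0.24228
  L2 = 0.2126×0.21586 + 0.7152×0.78354 + 0.0722×0.24228 ≈ 0.62377
Lighter = 0.62377, Darker = 0.31694
Ratio = (L_lighter + 0.05) / (L_darker + 0.05)
Ratio = (0.62377 + 0.05) / (0.31694 + 0.05) = 0.67377 / 0.36694 ≈ 1.8362
Ratio ≈ 1.84:1


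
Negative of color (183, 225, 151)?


Invert: (255-R, 255-G, 255-B)
R: 255-183 = 72
G: 255-225 = 30
B: 255-151 = 104
= RGB(72, 30, 104)


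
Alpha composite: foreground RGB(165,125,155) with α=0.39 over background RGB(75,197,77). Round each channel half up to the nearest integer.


C = α×F + (1-α)×B, with 1-α = 0.61
R: 0.39×165 + 0.61×75 = 64.35 + 45.75 = 110.10 → 110
G: 0.39×125 + 0.61×197 = 48.75 + 120.17 = 168.92 → 169
B: 0.39×155 + 0.61×77 = 60.45 + 46.97 = 107.42 → 107
= RGB(110, 169, 107)


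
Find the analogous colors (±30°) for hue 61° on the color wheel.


Base hue: 61°
Left analog: (61 - 30) mod 360 = 31°
Right analog: (61 + 30) mod 360 = 91°
Analogous hues = 31° and 91°


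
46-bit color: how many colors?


Colors = 2^bits = 2^46
= 70,368,744,177,664 colors


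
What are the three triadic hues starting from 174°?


Triadic: equally spaced at 120° intervals
H1 = 174°
H2 = (174 + 120) mod 360 = 294°
H3 = (174 + 240) mod 360 = 54°
Triadic = 174°, 294°, 54°


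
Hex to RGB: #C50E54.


C5 → 197 (R)
0E → 14 (G)
54 → 84 (B)
= RGB(197, 14, 84)


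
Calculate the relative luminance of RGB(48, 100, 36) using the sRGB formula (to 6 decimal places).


Linearize each channel (sRGB transfer function): c = v/255; c_lin = c/12.92 if c ≤ 0.04045, else ((c+0.055)/1.055)^2.4
  R: 48/255 ≈ 0.188235 > 0.04045 → ((0.188235+0.055)/1.055)^2.4 ≈ 0.029557
  G: 100/255 ≈ 0.392157 > 0.04045 → ((0.392157+0.055)/1.055)^2.4 ≈ 0.127438
  B: 36/255 ≈ 0.141176 > 0.04045 → ((0.141176+0.055)/1.055)^2.4 ≈ 0.017642
R_lin = 0.029557, G_lin = 0.127438, B_lin = 0.017642
L = 0.2126×R + 0.7152×G + 0.0722×B
L = 0.2126×0.029557 + 0.7152×0.127438 + 0.0722×0.017642
L ≈ 0.098701


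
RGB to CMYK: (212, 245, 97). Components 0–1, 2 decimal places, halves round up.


R'=212/255≈0.8314, G'=245/255≈0.9608, B'=97/255≈0.3804
K = 1 - max(R',G',B') = 1 - 245/255 = 10/255 = 0.03921… → 0.04
(1-R'-K)/(1-K) simplifies to (max-R)/max with max = 245:
C = (245-212)/245 = 33/245 = 0.13469… → 0.13
M = (245-245)/245 = 0/245 = 0 → 0.00
Y = (245-97)/245 = 148/245 = 0.60408… → 0.60
= CMYK(0.13, 0.00, 0.60, 0.04)


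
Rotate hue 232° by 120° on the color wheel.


New hue = (H + rotation) mod 360
New hue = (232 + 120) mod 360
= 352 mod 360
= 352°


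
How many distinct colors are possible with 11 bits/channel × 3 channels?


Total bits = 11 bits/channel × 3 channels = 33 bits
Distinct colors = 2^33
= 8,589,934,592 colors


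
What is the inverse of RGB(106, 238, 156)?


Invert: (255-R, 255-G, 255-B)
R: 255-106 = 149
G: 255-238 = 17
B: 255-156 = 99
= RGB(149, 17, 99)


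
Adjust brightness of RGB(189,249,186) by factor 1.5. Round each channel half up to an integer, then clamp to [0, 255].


Multiply each channel by 1.5, round half up, clamp to [0, 255]
R: 189×1.5 = 283.5 → round → 284 → clamp → 255
G: 249×1.5 = 373.5 → round → 374 → clamp → 255
B: 186×1.5 = 279 → clamp → 255
= RGB(255, 255, 255)


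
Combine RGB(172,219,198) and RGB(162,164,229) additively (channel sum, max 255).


Additive: each channel = min(255, C₁+C₂)
R: 172+162 = 334 → 255
G: 219+164 = 383 → 255
B: 198+229 = 427 → 255
= RGB(255, 255, 255)


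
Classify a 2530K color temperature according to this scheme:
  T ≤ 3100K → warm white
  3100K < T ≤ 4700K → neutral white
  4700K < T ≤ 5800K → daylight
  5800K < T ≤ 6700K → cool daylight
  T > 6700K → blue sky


Temperature: 2530K
2530K ≤ 3100K → warm white
Classification: warm white


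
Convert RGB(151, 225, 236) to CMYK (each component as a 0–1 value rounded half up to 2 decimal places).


R'=151/255≈0.5922, G'=225/255≈0.8824, B'=236/255≈0.9255
K = 1 - max(R',G',B') = 1 - 236/255 = 19/255 = 0.07450… → 0.07
(1-R'-K)/(1-K) simplifies to (max-R)/max with max = 236:
C = (236-151)/236 = 85/236 = 0.36016… → 0.36
M = (236-225)/236 = 11/236 = 0.04661… → 0.05
Y = (236-236)/236 = 0/236 = 0 → 0.00
= CMYK(0.36, 0.05, 0.00, 0.07)


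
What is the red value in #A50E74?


Color: #A50E74
R = A5 = 165
G = 0E = 14
B = 74 = 116
Red = 165


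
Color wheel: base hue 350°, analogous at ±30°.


Base hue: 350°
Left analog: (350 - 30) mod 360 = 320°
Right analog: (350 + 30) mod 360 = 20°
Analogous hues = 320° and 20°


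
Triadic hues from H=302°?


Triadic: equally spaced at 120° intervals
H1 = 302°
H2 = (302 + 120) mod 360 = 62°
H3 = (302 + 240) mod 360 = 182°
Triadic = 302°, 62°, 182°


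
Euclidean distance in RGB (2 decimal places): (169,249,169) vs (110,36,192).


d = √[(R₁-R₂)² + (G₁-G₂)² + (B₁-B₂)²]
d = √[(169-110)² + (249-36)² + (169-192)²]
d = √[3481 + 45369 + 529]
d = √49379
d ≈ 222.21


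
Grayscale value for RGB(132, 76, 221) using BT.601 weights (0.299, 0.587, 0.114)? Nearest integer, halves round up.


Gray = 0.299×R + 0.587×G + 0.114×B
Gray = 0.299×132 + 0.587×76 + 0.114×221
Gray = 39.468 + 44.612 + 25.194
Gray = 109.274 → round half up → 109
Gray = 109


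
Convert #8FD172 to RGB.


8F → 143 (R)
D1 → 209 (G)
72 → 114 (B)
= RGB(143, 209, 114)


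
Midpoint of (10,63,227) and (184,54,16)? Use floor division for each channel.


Midpoint: each channel = ⌊(C₁+C₂)/2⌋
R: ⌊(10+184)/2⌋ = 97
G: ⌊(63+54)/2⌋ = 58
B: ⌊(227+16)/2⌋ = 121
= RGB(97, 58, 121)


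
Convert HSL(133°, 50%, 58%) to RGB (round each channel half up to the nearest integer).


H=133°, S=0.50, L=0.58
C = (1-|2L-1|)×S = (1-|0.16|)×0.50 = 0.42
H' = H/60 = 133/60 ≈ 2.2167; X = C×(1-|H' mod 2 - 1|) = 0.091
m = L - C/2 = 0.58 - 0.21 = 0.37
Sector ⌊H'⌋ = 2 → (R',G',B') = (0.0, 0.42, 0.091)
RGB = ((R'+m)×255, (G'+m)×255, (B'+m)×255) = (94.35, 201.45, 117.555)
Round half up → RGB(94, 201, 118)


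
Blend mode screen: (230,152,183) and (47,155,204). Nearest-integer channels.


Screen: C = 255 - (255-A)×(255-B)/255, rounded to nearest integer
R: 255 - (255-230)×(255-47)/255 = 255 - 5200/255 ≈ 255 - 20.392 = 234.608 → 235
G: 255 - (255-152)×(255-155)/255 = 255 - 10300/255 ≈ 255 - 40.392 = 214.608 → 215
B: 255 - (255-183)×(255-204)/255 = 255 - 3672/255 ≈ 255 - 14.400 = 240.600 → 241
= RGB(235, 215, 241)


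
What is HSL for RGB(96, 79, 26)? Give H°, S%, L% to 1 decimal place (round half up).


Normalize: R'=96/255≈0.3765, G'=79/255≈0.3098, B'=26/255≈0.1020
Max=96/255, Min=26/255, Δ=Max-Min=70/255
L = (Max+Min)/2 = (96+26)/510 = 122/510 = 0.23921… → L = 23.9%
L ≤ 0.5 → S = Δ/(Max+Min) = 70/(96+26) = 70/122 = 0.57377… → S = 57.4%
(the 1/255 factors cancel in S and H, so raw channel differences can be used)
Max is R' → H = 60 × (((G-B)/Δ) mod 6) = 60 × (((79-26)/70) mod 6)
  53/70 = 0.7571…
  H = 60 × 0.7571… = 45.428…° → H = 45.4°
= HSL(45.4°, 57.4%, 23.9%)


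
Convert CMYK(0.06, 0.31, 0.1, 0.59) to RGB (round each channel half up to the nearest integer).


R = 255 × (1-C) × (1-K) = 255 × 0.94 × 0.41 = 98.277 → 98
G = 255 × (1-M) × (1-K) = 255 × 0.69 × 0.41 = 72.1395 → 72
B = 255 × (1-Y) × (1-K) = 255 × 0.90 × 0.41 = 94.095 → 94
= RGB(98, 72, 94)


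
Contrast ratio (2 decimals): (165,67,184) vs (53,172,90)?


Linearize each sRGB channel c=v/255: c/12.92 if c ≤ 0.04045 else ((c+0.055)/1.055)^2.4
L = 0.2126×R_lin + 0.7152×G_lin + 0.0722×B_lin
Color 1 (165,67,184):
  R=165: 165/255≈0.6471 > 0.04045 → ((0.6471+0.055)/1.055)^2.4 ≈ 0.37626
  G=67: 67/255≈0.2627 > 0.04045 → ((0.2627+0.055)/1.055)^2.4 ≈ 0.05613
  B=184: 184/255≈0.7216 > 0.04045 → ((0.7216+0.055)/1.055)^2.4 ≈ 0.47932
  L1 = 0.2126×0.37626 + 0.7152×0.05613 + 0.0722×0.47932 ≈ 0.15474
Color 2 (53,172,90):
  R=53: 53/255≈0.2078 > 0.04045 → ((0.2078+0.055)/1.055)^2.4 ≈ 0.03560
  G=172: 172/255≈0.6745 > 0.04045 → ((0.6745+0.055)/1.055)^2.4 ≈ 0.41254
  B=90: 90/255≈0.3529 > 0.04045 → ((0.3529+0.055)/1.055)^2.4 ≈ 0.10224
  L2 = 0.2126×0.03560 + 0.7152×0.41254 + 0.0722×0.10224 ≈ 0.31000
Lighter = 0.31000, Darker = 0.15474
Ratio = (L_lighter + 0.05) / (L_darker + 0.05)
Ratio = (0.31000 + 0.05) / (0.15474 + 0.05) = 0.36000 / 0.20474 ≈ 1.7583
Ratio ≈ 1.76:1


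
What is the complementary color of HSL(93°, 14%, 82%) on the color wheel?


Complement = opposite side of color wheel = hue + 180°
H' = (93 + 180) mod 360 = 273°
S and L unchanged.
= HSL(273°, 14%, 82%)


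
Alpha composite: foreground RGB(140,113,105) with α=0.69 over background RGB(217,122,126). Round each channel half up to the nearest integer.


C = α×F + (1-α)×B, with 1-α = 0.31
R: 0.69×140 + 0.31×217 = 96.60 + 67.27 = 163.87 → 164
G: 0.69×113 + 0.31×122 = 77.97 + 37.82 = 115.79 → 116
B: 0.69×105 + 0.31×126 = 72.45 + 39.06 = 111.51 → 112
= RGB(164, 116, 112)


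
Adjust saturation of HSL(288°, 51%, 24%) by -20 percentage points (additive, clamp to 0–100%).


Original S = 51%
Adjustment = -20 percentage points
New S = 51 + (-20) = 31
Clamp to [0, 100] → 31
= HSL(288°, 31%, 24%)


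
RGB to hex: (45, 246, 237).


R = 45 → 2D (hex)
G = 246 → F6 (hex)
B = 237 → ED (hex)
Hex = #2DF6ED


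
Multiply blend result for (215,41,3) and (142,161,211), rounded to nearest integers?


Multiply: C = A×B/255, rounded to nearest integer
R: 215×142/255 = 30530/255 ≈ 119.725 → 120
G: 41×161/255 = 6601/255 ≈ 25.886 → 26
B: 3×211/255 = 633/255 ≈ 2.482 → 2
= RGB(120, 26, 2)


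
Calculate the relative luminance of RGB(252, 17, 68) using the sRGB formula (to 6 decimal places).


Linearize each channel (sRGB transfer function): c = v/255; c_lin = c/12.92 if c ≤ 0.04045, else ((c+0.055)/1.055)^2.4
  R: 252/255 ≈ 0.988235 > 0.04045 → ((0.988235+0.055)/1.055)^2.4 ≈ 0.973445
  G: 17/255 ≈ 0.066667 > 0.04045 → ((0.066667+0.055)/1.055)^2.4 ≈ 0.005605
  B: 68/255 ≈ 0.266667 > 0.04045 → ((0.266667+0.055)/1.055)^2.4 ≈ 0.057805
R_lin = 0.973445, G_lin = 0.005605, B_lin = 0.057805
L = 0.2126×R + 0.7152×G + 0.0722×B
L = 0.2126×0.973445 + 0.7152×0.005605 + 0.0722×0.057805
L ≈ 0.215137


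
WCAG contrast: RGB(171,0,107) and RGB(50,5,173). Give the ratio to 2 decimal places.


Linearize each sRGB channel c=v/255: c/12.92 if c ≤ 0.04045 else ((c+0.055)/1.055)^2.4
L = 0.2126×R_lin + 0.7152×G_lin + 0.0722×B_lin
Color 1 (171,0,107):
  R=171: 171/255≈0.6706 > 0.04045 → ((0.6706+0.055)/1.055)^2.4 ≈ 0.40724
  G=0: 0/255≈0.0000 ≤ 0.04045 → 0.0000/12.92 ≈ 0.00000
  B=107: 107/255≈0.4196 > 0.04045 → ((0.4196+0.055)/1.055)^2.4 ≈ 0.14703
  L1 = 0.2126×0.40724 + 0.7152×0.00000 + 0.0722×0.14703 ≈ 0.09719
Color 2 (50,5,173):
  R=50: 50/255≈0.1961 > 0.04045 → ((0.1961+0.055)/1.055)^2.4 ≈ 0.03190
  G=5: 5/255≈0.0196 ≤ 0.04045 → 0.0196/12.92 ≈ 0.00152
  B=173: 173/255≈0.6784 > 0.04045 → ((0.6784+0.055)/1.055)^2.4 ≈ 0.41789
  L2 = 0.2126×0.03190 + 0.7152×0.00152 + 0.0722×0.41789 ≈ 0.03804
Lighter = 0.09719, Darker = 0.03804
Ratio = (L_lighter + 0.05) / (L_darker + 0.05)
Ratio = (0.09719 + 0.05) / (0.03804 + 0.05) = 0.14719 / 0.08804 ≈ 1.6719
Ratio ≈ 1.67:1


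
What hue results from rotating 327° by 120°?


New hue = (H + rotation) mod 360
New hue = (327 + 120) mod 360
= 447 mod 360
= 87°


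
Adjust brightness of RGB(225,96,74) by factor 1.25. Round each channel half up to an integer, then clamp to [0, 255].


Multiply each channel by 1.25, round half up, clamp to [0, 255]
R: 225×1.25 = 281.25 → round → 281 → clamp → 255
G: 96×1.25 = 120
B: 74×1.25 = 92.5 → round → 93
= RGB(255, 120, 93)


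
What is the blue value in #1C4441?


Color: #1C4441
R = 1C = 28
G = 44 = 68
B = 41 = 65
Blue = 65


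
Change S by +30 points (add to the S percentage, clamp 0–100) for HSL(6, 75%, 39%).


Original S = 75%
Adjustment = +30 percentage points
New S = 75 + (30) = 105
Clamp to [0, 100] → 100
= HSL(6°, 100%, 39%)


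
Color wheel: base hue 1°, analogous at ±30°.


Base hue: 1°
Left analog: (1 - 30) mod 360 = 331°
Right analog: (1 + 30) mod 360 = 31°
Analogous hues = 331° and 31°


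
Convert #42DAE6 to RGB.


42 → 66 (R)
DA → 218 (G)
E6 → 230 (B)
= RGB(66, 218, 230)


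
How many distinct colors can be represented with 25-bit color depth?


Colors = 2^bits = 2^25
= 33,554,432 colors


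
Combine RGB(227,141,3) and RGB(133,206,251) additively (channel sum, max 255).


Additive: each channel = min(255, C₁+C₂)
R: 227+133 = 360 → 255
G: 141+206 = 347 → 255
B: 3+251 = 254 → 254
= RGB(255, 255, 254)


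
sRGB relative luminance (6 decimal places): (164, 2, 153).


Linearize each channel (sRGB transfer function): c = v/255; c_lin = c/12.92 if c ≤ 0.04045, else ((c+0.055)/1.055)^2.4
  R: 164/255 ≈ 0.643137 > 0.04045 → ((0.643137+0.055)/1.055)^2.4 ≈ 0.371238
  G: 2/255 ≈ 0.007843 ≤ 0.04045 → 0.007843/12.92 ≈ 0.000607
  B: 153/255 ≈ 0.600000 > 0.04045 → ((0.600000+0.055)/1.055)^2.4 ≈ 0.318547
R_lin = 0.371238, G_lin = 0.000607, B_lin = 0.318547
L = 0.2126×R + 0.7152×G + 0.0722×B
L = 0.2126×0.371238 + 0.7152×0.000607 + 0.0722×0.318547
L ≈ 0.102358


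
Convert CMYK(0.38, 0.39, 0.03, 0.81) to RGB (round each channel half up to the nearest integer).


R = 255 × (1-C) × (1-K) = 255 × 0.62 × 0.19 = 30.039 → 30
G = 255 × (1-M) × (1-K) = 255 × 0.61 × 0.19 = 29.5545 → 30
B = 255 × (1-Y) × (1-K) = 255 × 0.97 × 0.19 = 46.9965 → 47
= RGB(30, 30, 47)


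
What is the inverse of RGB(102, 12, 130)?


Invert: (255-R, 255-G, 255-B)
R: 255-102 = 153
G: 255-12 = 243
B: 255-130 = 125
= RGB(153, 243, 125)


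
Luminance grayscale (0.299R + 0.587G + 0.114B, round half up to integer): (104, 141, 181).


Gray = 0.299×R + 0.587×G + 0.114×B
Gray = 0.299×104 + 0.587×141 + 0.114×181
Gray = 31.096 + 82.767 + 20.634
Gray = 134.497 → round half up → 134
Gray = 134


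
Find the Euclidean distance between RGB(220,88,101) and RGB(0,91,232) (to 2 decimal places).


d = √[(R₁-R₂)² + (G₁-G₂)² + (B₁-B₂)²]
d = √[(220-0)² + (88-91)² + (101-232)²]
d = √[48400 + 9 + 17161]
d = √65570
d ≈ 256.07


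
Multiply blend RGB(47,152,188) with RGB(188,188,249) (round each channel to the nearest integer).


Multiply: C = A×B/255, rounded to nearest integer
R: 47×188/255 = 8836/255 ≈ 34.651 → 35
G: 152×188/255 = 28576/255 ≈ 112.063 → 112
B: 188×249/255 = 46812/255 ≈ 183.576 → 184
= RGB(35, 112, 184)


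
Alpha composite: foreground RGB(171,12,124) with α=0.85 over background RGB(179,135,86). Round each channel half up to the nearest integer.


C = α×F + (1-α)×B, with 1-α = 0.15
R: 0.85×171 + 0.15×179 = 145.35 + 26.85 = 172.20 → 172
G: 0.85×12 + 0.15×135 = 10.20 + 20.25 = 30.45 → 30
B: 0.85×124 + 0.15×86 = 105.40 + 12.90 = 118.30 → 118
= RGB(172, 30, 118)


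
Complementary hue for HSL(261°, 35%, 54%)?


Complement = opposite side of color wheel = hue + 180°
H' = (261 + 180) mod 360 = 81°
S and L unchanged.
= HSL(81°, 35%, 54%)


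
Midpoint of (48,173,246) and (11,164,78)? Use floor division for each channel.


Midpoint: each channel = ⌊(C₁+C₂)/2⌋
R: ⌊(48+11)/2⌋ = 29
G: ⌊(173+164)/2⌋ = 168
B: ⌊(246+78)/2⌋ = 162
= RGB(29, 168, 162)


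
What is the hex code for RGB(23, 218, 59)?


R = 23 → 17 (hex)
G = 218 → DA (hex)
B = 59 → 3B (hex)
Hex = #17DA3B


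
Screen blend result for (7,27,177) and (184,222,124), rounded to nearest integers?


Screen: C = 255 - (255-A)×(255-B)/255, rounded to nearest integer
R: 255 - (255-7)×(255-184)/255 = 255 - 17608/255 ≈ 255 - 69.051 = 185.949 → 186
G: 255 - (255-27)×(255-222)/255 = 255 - 7524/255 ≈ 255 - 29.506 = 225.494 → 225
B: 255 - (255-177)×(255-124)/255 = 255 - 10218/255 ≈ 255 - 40.071 = 214.929 → 215
= RGB(186, 225, 215)


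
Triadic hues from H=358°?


Triadic: equally spaced at 120° intervals
H1 = 358°
H2 = (358 + 120) mod 360 = 118°
H3 = (358 + 240) mod 360 = 238°
Triadic = 358°, 118°, 238°


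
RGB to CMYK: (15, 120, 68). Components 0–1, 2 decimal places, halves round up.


R'=15/255≈0.0588, G'=120/255≈0.4706, B'=68/255≈0.2667
K = 1 - max(R',G',B') = 1 - 120/255 = 135/255 = 0.52941… → 0.53
(1-R'-K)/(1-K) simplifies to (max-R)/max with max = 120:
C = (120-15)/120 = 105/120 = 0.875 → 0.88
M = (120-120)/120 = 0/120 = 0 → 0.00
Y = (120-68)/120 = 52/120 = 0.43333… → 0.43
= CMYK(0.88, 0.00, 0.43, 0.53)


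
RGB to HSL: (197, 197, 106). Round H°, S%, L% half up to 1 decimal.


Normalize: R'=197/255≈0.7725, G'=197/255≈0.7725, B'=106/255≈0.4157
Max=197/255, Min=106/255, Δ=Max-Min=91/255
L = (Max+Min)/2 = (197+106)/510 = 303/510 = 0.59411… → L = 59.4%
L > 0.5 → S = Δ/(2-Max-Min) = 91/(510-197-106) = 91/207 = 0.43961… → S = 44.0%
(the 1/255 factors cancel in S and H, so raw channel differences can be used)
Max is R' → H = 60 × (((G-B)/Δ) mod 6) = 60 × (((197-106)/91) mod 6)
  91/91 = 1
  H = 60 × 1 = 60° → H = 60.0°
= HSL(60.0°, 44.0%, 59.4%)


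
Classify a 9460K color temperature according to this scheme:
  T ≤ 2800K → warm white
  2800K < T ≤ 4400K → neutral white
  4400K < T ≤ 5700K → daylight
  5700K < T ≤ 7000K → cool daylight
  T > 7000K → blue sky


Temperature: 9460K
9460K > 7000K → blue sky
Classification: blue sky


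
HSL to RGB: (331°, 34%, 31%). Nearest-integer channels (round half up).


H=331°, S=0.34, L=0.31
C = (1-|2L-1|)×S = (1-|-0.38|)×0.34 = 0.2108
H' = H/60 = 331/60 ≈ 5.5167; X = C×(1-|H' mod 2 - 1|) ≈ 0.1019
m = L - C/2 = 0.31 - 0.1054 = 0.2046
Sector ⌊H'⌋ = 5 → (R',G',B') = (0.2108, 0.0, ≈0.1019)
RGB = ((R'+m)×255, (G'+m)×255, (B'+m)×255) = (105.927, 52.173, 78.1541)
Round half up → RGB(106, 52, 78)
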